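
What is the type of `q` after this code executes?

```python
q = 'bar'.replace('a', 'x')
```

str.replace() returns str

str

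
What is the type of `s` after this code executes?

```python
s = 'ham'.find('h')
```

str.find() returns int (index, or -1)

int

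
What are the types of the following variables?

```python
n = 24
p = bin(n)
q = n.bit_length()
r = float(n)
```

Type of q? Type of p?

int.bit_length() returns int; bin() returns str

int, str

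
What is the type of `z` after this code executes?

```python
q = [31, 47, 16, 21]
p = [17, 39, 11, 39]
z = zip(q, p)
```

zip() returns a zip iterator object

zip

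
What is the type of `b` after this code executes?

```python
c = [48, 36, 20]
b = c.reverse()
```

list.reverse() returns None

NoneType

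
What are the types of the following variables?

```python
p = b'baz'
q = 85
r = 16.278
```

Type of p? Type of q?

p is bytes; q is int

bytes, int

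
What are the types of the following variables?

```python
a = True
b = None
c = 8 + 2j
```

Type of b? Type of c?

b is NoneType; c is complex

NoneType, complex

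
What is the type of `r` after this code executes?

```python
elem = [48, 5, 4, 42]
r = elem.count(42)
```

list.count() returns int

int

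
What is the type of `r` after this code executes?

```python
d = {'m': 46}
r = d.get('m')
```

dict.get() returns the value (int) when key is found

int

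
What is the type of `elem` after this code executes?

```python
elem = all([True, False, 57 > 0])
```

all() returns bool

bool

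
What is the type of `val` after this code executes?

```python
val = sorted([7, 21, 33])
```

sorted() always returns list

list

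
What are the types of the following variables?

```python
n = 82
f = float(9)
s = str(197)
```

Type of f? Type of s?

f is float; s is str

float, str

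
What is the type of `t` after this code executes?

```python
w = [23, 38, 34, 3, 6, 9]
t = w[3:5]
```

Slicing a list always returns a list

list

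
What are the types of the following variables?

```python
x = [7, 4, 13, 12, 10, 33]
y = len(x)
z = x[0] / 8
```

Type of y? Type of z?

len() returns int; int / int returns float

int, float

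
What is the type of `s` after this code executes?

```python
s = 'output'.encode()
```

str.encode() returns bytes

bytes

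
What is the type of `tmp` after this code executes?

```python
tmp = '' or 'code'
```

'or' returns first truthy value ('code', which is str)

str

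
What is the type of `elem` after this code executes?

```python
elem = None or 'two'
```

'or' with None returns the other value ('two', str)

str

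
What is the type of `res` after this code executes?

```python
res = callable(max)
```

callable() returns bool

bool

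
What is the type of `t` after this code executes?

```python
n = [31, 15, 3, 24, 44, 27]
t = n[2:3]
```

Slicing a list always returns a list

list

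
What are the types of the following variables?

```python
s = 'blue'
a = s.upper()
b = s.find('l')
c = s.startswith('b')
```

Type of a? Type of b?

str.upper() returns str; str.find() returns int

str, int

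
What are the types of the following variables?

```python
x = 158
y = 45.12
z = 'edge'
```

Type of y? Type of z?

y is float; z is str

float, str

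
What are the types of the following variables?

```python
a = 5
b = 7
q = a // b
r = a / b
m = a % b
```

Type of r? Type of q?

int / int returns float; int // int returns int

float, int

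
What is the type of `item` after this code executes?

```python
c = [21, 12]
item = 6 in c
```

'in' operator returns bool

bool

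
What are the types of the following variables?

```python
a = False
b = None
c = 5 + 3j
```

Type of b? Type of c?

b is NoneType; c is complex

NoneType, complex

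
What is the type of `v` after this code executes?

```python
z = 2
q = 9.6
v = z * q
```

int * float returns float (2 * 9.6 = 19.2)

float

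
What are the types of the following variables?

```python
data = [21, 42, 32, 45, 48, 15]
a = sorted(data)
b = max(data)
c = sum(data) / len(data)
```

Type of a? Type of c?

sorted() returns list; int / int returns float

list, float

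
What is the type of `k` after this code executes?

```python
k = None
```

None has type NoneType

NoneType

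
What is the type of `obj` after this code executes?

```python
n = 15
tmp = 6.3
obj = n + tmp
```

int + float returns float (15 + 6.3 = 21.3)

float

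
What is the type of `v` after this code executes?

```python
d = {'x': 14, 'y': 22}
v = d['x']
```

Accessing dict[str, int] with key 'x' returns int value 14

int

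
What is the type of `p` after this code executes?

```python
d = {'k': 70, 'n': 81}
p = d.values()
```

.values() returns a dict_values view object

dict_values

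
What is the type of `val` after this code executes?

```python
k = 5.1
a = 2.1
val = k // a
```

float // float returns float (floor division preserves float type)

float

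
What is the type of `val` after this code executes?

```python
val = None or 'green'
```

'or' with None returns the other value ('green', str)

str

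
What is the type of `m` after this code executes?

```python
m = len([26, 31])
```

len() always returns int

int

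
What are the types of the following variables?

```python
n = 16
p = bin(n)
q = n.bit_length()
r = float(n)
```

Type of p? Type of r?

bin() returns str; float() returns float

str, float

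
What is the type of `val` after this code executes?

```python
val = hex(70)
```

hex() returns str representation

str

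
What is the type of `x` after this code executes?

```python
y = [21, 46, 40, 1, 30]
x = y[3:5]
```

Slicing a list always returns a list

list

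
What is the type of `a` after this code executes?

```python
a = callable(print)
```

callable() returns bool

bool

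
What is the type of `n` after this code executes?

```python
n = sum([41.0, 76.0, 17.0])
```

sum() of floats returns float

float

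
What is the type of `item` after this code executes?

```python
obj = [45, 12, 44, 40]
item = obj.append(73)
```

list.append() returns None (mutates in place)

NoneType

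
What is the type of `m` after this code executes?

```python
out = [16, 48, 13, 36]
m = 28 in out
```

'in' operator returns bool

bool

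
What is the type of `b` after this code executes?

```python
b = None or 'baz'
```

'or' with None returns the other value ('baz', str)

str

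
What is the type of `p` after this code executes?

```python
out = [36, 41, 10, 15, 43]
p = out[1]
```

Indexing a list of ints returns int (out[1] = 41)

int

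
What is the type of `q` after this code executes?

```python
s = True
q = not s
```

'not' always returns bool

bool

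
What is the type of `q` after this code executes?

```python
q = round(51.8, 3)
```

round() with ndigits arg returns float

float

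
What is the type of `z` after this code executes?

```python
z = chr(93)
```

chr() returns str (single character)

str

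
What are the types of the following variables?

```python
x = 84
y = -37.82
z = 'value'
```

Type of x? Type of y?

x is int; y is float

int, float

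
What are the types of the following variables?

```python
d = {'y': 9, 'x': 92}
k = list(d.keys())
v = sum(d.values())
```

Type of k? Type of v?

list(...) returns list; sum of int values returns int

list, int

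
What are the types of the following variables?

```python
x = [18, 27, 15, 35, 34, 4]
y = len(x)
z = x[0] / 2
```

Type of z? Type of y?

int / int returns float; len() returns int

float, int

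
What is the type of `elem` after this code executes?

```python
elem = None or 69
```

'or' with None returns the other value (69, int)

int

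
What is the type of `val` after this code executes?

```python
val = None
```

None has type NoneType

NoneType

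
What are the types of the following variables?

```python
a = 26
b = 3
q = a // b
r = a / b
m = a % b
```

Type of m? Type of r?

int % int returns int; int / int returns float

int, float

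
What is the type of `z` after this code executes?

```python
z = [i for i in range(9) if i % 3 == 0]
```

A list comprehension [...] produces a list

list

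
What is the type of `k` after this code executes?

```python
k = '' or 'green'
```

'or' returns first truthy value ('green', which is str)

str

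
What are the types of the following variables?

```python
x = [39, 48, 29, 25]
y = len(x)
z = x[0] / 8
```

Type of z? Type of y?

int / int returns float; len() returns int

float, int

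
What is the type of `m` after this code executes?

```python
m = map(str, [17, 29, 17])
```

map() returns a map iterator object

map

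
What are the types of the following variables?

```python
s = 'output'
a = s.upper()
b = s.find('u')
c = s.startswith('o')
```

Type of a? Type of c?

str.upper() returns str; str.startswith() returns bool

str, bool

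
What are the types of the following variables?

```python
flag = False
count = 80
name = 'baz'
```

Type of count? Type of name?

count is int; name is str

int, str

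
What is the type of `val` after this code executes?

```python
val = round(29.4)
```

round() with no ndigits arg returns int

int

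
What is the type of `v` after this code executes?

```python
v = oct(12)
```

oct() returns str representation

str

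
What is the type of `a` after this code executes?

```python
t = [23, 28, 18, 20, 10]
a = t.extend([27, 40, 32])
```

list.extend() returns None

NoneType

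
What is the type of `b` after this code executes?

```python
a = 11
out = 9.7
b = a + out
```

int + float returns float (11 + 9.7 = 20.7)

float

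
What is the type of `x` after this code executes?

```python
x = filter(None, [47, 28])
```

filter() returns a filter iterator object

filter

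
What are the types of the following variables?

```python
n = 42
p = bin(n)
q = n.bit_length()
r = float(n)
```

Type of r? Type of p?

float() returns float; bin() returns str

float, str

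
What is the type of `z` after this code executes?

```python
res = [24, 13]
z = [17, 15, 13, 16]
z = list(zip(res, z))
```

list(zip(...)) returns a list of tuples

list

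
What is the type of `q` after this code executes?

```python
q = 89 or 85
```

'or' returns the first truthy value (89, which is int)

int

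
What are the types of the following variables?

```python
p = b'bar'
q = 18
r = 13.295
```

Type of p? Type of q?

p is bytes; q is int

bytes, int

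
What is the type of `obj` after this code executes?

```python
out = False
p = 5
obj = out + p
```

bool + int returns int (False is 0, so 0 + 5 = 5)

int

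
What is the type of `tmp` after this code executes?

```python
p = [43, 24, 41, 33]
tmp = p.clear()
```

list.clear() returns None

NoneType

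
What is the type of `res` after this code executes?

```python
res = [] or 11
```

'or' returns first truthy value (11, which is int)

int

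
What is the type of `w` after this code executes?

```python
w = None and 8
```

'and' returns first falsy value (None)

NoneType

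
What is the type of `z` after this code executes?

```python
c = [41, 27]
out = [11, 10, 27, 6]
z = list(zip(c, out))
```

list(zip(...)) returns a list of tuples

list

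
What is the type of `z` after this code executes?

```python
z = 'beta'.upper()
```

str.upper() returns str

str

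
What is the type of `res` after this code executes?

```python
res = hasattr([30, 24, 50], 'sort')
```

hasattr() returns bool

bool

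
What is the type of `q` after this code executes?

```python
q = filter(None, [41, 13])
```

filter() returns a filter iterator object

filter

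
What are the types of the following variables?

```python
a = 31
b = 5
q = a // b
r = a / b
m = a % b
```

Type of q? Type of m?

int // int returns int; int % int returns int

int, int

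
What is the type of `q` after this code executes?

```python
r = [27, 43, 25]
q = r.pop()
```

list.pop() returns the popped element (int here)

int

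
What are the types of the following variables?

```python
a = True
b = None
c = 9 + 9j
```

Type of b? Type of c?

b is NoneType; c is complex

NoneType, complex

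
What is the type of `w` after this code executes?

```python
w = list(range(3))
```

list(range(...)) returns list

list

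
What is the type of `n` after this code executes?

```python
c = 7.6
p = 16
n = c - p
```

float - int returns float (7.6 - 16 = -8.4)

float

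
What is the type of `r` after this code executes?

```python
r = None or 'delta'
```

'or' with None returns the other value ('delta', str)

str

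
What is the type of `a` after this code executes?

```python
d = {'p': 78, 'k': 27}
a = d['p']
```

Accessing dict[str, int] with key 'p' returns int value 78

int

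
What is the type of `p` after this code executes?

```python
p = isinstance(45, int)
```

isinstance() returns bool

bool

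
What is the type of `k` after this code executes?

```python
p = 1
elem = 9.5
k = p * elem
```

int * float returns float (1 * 9.5 = 9.5)

float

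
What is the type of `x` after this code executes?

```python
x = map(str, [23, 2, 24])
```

map() returns a map iterator object

map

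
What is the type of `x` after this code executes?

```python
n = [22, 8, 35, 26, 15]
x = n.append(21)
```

list.append() returns None (mutates in place)

NoneType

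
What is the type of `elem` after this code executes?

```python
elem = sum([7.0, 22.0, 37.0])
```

sum() of floats returns float

float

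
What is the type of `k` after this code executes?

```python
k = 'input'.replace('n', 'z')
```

str.replace() returns str

str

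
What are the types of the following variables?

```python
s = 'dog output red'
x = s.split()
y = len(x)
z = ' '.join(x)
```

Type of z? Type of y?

str.join() returns str; len() returns int

str, int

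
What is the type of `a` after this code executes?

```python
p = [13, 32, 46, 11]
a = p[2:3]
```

Slicing a list always returns a list

list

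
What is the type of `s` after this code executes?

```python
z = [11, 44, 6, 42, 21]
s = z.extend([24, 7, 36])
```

list.extend() returns None

NoneType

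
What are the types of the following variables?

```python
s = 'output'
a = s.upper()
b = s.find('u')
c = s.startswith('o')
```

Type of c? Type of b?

str.startswith() returns bool; str.find() returns int

bool, int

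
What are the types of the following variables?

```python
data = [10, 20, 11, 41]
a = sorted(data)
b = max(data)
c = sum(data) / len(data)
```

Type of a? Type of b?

sorted() returns list; max of ints returns int

list, int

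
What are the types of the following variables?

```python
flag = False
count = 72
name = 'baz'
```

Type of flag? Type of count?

flag is bool; count is int

bool, int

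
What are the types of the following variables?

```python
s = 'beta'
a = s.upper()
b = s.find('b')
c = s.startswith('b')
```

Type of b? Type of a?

str.find() returns int; str.upper() returns str

int, str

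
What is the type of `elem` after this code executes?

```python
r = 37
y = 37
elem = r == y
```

Equality comparison returns bool

bool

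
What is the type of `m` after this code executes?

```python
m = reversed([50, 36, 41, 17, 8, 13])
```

reversed() on a list returns a list_reverseiterator

list_reverseiterator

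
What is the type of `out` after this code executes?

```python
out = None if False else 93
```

Ternary: condition is False, else branch (93) taken → int

int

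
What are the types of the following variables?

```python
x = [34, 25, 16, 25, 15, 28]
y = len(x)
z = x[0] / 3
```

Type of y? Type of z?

len() returns int; int / int returns float

int, float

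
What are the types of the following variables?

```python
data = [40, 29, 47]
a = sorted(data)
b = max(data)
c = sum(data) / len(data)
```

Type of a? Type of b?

sorted() returns list; max of ints returns int

list, int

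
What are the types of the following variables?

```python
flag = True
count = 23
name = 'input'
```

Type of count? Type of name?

count is int; name is str

int, str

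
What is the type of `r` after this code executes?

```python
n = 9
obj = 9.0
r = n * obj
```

int * float returns float (9 * 9.0 = 81.0)

float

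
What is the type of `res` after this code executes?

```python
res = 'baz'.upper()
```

str.upper() returns str

str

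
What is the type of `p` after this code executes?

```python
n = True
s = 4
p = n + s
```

bool + int returns int (True is 1, so 1 + 4 = 5)

int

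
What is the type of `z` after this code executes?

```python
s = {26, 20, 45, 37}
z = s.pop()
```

Popping from a set of ints returns int

int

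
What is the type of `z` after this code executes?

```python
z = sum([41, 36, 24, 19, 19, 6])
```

sum() of ints returns int

int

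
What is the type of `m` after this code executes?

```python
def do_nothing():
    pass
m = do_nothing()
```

A function with no return statement returns None

NoneType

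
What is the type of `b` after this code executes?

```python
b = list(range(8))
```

list(range(...)) returns list

list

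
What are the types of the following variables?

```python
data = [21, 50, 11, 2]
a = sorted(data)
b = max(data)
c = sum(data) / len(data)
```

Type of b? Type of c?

max of ints returns int; int / int returns float

int, float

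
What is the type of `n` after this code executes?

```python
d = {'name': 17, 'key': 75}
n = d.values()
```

.values() returns a dict_values view object

dict_values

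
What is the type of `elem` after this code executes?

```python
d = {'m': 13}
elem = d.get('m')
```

dict.get() returns the value (int) when key is found

int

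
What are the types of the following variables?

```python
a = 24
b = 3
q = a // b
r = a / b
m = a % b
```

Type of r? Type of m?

int / int returns float; int % int returns int

float, int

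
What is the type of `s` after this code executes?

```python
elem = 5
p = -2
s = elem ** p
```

int ** negative int returns float

float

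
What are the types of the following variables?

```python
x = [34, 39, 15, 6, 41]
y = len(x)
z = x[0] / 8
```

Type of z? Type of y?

int / int returns float; len() returns int

float, int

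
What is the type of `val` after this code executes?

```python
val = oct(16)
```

oct() returns str representation

str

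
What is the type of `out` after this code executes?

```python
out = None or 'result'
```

'or' with None returns the other value ('result', str)

str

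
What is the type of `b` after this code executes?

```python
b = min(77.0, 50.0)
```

min() of floats returns float

float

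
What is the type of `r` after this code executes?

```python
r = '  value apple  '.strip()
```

str.strip() returns str

str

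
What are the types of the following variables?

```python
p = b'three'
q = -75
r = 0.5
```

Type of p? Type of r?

p is bytes; r is float

bytes, float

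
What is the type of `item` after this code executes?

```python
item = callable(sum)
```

callable() returns bool

bool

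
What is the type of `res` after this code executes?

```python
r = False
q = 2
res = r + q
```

bool + int returns int (False is 0, so 0 + 2 = 2)

int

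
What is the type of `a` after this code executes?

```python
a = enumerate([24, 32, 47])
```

enumerate() returns an enumerate iterator object

enumerate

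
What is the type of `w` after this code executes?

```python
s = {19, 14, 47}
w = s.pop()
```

Popping from a set of ints returns int

int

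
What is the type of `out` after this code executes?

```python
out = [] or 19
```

'or' returns first truthy value (19, which is int)

int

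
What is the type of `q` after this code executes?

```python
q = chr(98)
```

chr() returns str (single character)

str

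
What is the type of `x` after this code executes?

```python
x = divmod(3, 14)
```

divmod() returns a tuple (quotient, remainder)

tuple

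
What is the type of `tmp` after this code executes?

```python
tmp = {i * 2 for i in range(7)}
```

A set comprehension {expr for x in iterable} produces a set

set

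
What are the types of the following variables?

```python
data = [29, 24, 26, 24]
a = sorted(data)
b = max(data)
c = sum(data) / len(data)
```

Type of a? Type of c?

sorted() returns list; int / int returns float

list, float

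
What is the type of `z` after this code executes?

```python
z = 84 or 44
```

'or' returns the first truthy value (84, which is int)

int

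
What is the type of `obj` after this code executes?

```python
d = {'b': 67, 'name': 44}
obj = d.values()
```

.values() returns a dict_values view object

dict_values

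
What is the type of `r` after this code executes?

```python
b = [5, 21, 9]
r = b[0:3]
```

Slicing a list always returns a list

list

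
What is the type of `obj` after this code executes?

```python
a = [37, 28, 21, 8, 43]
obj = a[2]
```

Indexing a list of ints returns int (a[2] = 21)

int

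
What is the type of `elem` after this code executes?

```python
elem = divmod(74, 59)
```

divmod() returns a tuple (quotient, remainder)

tuple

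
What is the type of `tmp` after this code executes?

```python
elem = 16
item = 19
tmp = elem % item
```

int % int returns int (16 % 19 = 16)

int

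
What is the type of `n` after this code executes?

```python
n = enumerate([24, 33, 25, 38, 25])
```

enumerate() returns an enumerate iterator object

enumerate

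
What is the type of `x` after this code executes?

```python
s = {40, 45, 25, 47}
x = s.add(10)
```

set.add() returns None (mutates in place)

NoneType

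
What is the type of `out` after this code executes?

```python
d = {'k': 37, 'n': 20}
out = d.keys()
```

.keys() returns a dict_keys view object

dict_keys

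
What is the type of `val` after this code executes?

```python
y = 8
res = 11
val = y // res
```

int // int returns int (8 // 11 = 0)

int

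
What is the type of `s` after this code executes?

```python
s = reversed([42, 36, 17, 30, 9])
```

reversed() on a list returns a list_reverseiterator

list_reverseiterator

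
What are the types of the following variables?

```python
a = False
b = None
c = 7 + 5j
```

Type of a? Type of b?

a is bool; b is NoneType

bool, NoneType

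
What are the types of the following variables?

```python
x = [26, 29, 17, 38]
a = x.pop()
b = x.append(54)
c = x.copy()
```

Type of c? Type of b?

list.copy() returns list; list.append() returns None

list, NoneType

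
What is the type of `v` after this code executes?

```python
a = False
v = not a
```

'not' always returns bool

bool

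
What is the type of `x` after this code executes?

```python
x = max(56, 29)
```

max() of ints returns int

int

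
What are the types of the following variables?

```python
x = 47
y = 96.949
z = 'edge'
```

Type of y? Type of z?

y is float; z is str

float, str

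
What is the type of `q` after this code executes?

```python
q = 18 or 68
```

'or' returns the first truthy value (18, which is int)

int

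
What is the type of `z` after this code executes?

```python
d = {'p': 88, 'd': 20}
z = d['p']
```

Accessing dict[str, int] with key 'p' returns int value 88

int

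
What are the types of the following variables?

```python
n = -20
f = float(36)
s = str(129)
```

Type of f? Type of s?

f is float; s is str

float, str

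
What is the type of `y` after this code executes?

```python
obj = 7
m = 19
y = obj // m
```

int // int returns int (7 // 19 = 0)

int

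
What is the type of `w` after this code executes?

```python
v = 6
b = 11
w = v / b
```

int / int always returns float in Python 3 (6 / 11 = 0.545455)

float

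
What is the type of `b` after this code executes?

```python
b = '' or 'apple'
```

'or' returns first truthy value ('apple', which is str)

str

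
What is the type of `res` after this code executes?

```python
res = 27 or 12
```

'or' returns the first truthy value (27, which is int)

int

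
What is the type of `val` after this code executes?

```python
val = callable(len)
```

callable() returns bool

bool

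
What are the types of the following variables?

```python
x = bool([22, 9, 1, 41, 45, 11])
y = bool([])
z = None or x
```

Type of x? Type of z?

bool() returns bool; None or <bool> returns the bool

bool, bool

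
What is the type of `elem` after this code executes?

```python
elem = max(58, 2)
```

max() of ints returns int

int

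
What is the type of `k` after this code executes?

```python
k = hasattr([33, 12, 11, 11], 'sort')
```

hasattr() returns bool

bool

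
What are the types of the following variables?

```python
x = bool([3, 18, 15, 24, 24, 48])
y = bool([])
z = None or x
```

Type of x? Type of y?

bool() returns bool; bool() returns bool

bool, bool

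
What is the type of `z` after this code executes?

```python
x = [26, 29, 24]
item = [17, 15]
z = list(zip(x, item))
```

list(zip(...)) returns a list of tuples

list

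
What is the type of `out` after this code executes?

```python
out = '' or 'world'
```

'or' returns first truthy value ('world', which is str)

str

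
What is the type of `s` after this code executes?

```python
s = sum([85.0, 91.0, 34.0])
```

sum() of floats returns float

float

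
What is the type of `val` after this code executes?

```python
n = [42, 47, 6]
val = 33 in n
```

'in' operator returns bool

bool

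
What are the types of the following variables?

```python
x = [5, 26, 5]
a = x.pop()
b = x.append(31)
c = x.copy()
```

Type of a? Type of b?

list.pop() returns the element (int); list.append() returns None

int, NoneType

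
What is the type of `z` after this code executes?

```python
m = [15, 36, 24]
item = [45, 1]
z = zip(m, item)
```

zip() returns a zip iterator object

zip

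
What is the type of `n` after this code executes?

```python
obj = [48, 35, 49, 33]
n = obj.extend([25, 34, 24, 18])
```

list.extend() returns None

NoneType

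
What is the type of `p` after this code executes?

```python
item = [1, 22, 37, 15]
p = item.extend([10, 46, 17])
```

list.extend() returns None

NoneType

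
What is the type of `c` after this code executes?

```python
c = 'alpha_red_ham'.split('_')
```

str.split() returns list

list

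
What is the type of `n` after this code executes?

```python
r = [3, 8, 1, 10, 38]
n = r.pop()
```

list.pop() returns the popped element (int here)

int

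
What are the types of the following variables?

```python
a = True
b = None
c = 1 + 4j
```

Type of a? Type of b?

a is bool; b is NoneType

bool, NoneType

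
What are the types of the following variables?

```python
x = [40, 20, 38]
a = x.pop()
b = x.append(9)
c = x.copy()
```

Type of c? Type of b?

list.copy() returns list; list.append() returns None

list, NoneType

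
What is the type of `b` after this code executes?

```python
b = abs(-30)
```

abs() of int returns int

int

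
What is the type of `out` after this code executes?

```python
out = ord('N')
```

ord() returns int (Unicode code point)

int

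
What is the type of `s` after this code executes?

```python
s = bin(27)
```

bin() returns str representation

str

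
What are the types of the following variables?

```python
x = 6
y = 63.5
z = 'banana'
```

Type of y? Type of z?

y is float; z is str

float, str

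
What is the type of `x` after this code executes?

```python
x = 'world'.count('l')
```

str.count() returns int

int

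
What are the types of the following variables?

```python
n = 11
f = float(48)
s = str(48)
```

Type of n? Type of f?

n is int; f is float

int, float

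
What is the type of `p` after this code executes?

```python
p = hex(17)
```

hex() returns str representation

str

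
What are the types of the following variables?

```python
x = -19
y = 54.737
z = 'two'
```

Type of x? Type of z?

x is int; z is str

int, str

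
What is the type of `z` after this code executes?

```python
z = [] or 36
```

'or' returns first truthy value (36, which is int)

int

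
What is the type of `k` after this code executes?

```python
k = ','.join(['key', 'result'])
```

str.join() returns str

str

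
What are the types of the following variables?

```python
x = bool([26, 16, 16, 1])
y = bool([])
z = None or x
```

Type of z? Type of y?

None or <bool> returns the bool; bool() returns bool

bool, bool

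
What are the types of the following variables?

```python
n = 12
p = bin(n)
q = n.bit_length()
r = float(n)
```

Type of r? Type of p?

float() returns float; bin() returns str

float, str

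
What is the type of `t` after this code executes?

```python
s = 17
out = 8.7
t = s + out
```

int + float returns float (17 + 8.7 = 25.7)

float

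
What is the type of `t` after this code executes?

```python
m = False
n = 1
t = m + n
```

bool + int returns int (False is 0, so 0 + 1 = 1)

int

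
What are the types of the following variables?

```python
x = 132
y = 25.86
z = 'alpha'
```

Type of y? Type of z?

y is float; z is str

float, str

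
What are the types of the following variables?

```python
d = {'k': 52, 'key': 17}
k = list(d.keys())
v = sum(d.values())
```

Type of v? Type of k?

sum of int values returns int; list(...) returns list

int, list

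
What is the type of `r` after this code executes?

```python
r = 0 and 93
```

'and' returns the first falsy value (0, which is int)

int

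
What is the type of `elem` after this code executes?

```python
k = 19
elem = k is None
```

'is' comparison returns bool

bool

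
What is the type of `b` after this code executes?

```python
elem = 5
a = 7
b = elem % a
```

int % int returns int (5 % 7 = 5)

int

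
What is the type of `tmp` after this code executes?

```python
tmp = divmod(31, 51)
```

divmod() returns a tuple (quotient, remainder)

tuple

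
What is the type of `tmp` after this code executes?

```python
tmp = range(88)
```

range() returns a range object

range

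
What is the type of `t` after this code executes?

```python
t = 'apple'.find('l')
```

str.find() returns int (index, or -1)

int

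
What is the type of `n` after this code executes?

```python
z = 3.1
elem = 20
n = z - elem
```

float - int returns float (3.1 - 20 = -16.9)

float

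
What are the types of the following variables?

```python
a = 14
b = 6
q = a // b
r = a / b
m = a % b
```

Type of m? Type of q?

int % int returns int; int // int returns int

int, int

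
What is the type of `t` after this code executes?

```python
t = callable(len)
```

callable() returns bool

bool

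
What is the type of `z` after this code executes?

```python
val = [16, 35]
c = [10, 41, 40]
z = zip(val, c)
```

zip() returns a zip iterator object

zip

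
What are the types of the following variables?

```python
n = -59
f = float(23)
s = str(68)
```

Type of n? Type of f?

n is int; f is float

int, float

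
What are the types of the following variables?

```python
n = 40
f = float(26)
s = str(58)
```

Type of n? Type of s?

n is int; s is str

int, str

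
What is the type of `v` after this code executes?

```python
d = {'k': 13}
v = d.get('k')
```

dict.get() returns the value (int) when key is found

int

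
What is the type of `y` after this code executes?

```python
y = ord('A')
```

ord() returns int (Unicode code point)

int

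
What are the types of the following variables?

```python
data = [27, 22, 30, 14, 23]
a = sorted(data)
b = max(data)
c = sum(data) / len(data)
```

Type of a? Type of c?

sorted() returns list; int / int returns float

list, float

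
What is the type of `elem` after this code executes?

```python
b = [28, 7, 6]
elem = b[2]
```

Indexing a list of ints returns int (b[2] = 6)

int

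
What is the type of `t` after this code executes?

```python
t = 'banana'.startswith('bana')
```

str.startswith() returns bool

bool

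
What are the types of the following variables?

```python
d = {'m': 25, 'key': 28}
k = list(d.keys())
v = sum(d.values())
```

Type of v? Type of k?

sum of int values returns int; list(...) returns list

int, list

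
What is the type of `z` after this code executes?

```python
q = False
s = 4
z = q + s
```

bool + int returns int (False is 0, so 0 + 4 = 4)

int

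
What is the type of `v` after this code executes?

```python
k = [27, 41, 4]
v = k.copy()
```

list.copy() returns list

list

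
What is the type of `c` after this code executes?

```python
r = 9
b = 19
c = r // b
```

int // int returns int (9 // 19 = 0)

int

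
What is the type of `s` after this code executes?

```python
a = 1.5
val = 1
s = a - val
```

float - int returns float (1.5 - 1 = 0.5)

float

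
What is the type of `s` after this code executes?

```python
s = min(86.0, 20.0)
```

min() of floats returns float

float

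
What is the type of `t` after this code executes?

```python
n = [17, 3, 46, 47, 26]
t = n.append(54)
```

list.append() returns None (mutates in place)

NoneType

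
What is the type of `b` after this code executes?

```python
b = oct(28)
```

oct() returns str representation

str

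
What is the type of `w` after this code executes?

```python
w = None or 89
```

'or' with None returns the other value (89, int)

int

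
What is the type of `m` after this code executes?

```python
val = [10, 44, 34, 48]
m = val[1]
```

Indexing a list of ints returns int (val[1] = 44)

int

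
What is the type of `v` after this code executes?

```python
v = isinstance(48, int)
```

isinstance() returns bool

bool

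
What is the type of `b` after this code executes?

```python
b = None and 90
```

'and' returns first falsy value (None)

NoneType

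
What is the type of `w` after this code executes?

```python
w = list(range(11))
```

list(range(...)) returns list

list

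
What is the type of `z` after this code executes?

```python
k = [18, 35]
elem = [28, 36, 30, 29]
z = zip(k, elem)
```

zip() returns a zip iterator object

zip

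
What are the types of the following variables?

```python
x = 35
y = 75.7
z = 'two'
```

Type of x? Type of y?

x is int; y is float

int, float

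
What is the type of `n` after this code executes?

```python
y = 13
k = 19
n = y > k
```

Comparison operators return bool

bool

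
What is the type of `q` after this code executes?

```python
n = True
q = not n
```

'not' always returns bool

bool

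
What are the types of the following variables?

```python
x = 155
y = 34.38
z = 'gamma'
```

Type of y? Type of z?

y is float; z is str

float, str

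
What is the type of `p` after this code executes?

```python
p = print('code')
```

print() returns None

NoneType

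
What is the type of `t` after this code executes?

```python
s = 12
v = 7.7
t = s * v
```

int * float returns float (12 * 7.7 = 92.4)

float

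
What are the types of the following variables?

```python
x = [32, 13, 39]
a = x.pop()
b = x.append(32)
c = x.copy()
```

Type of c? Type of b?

list.copy() returns list; list.append() returns None

list, NoneType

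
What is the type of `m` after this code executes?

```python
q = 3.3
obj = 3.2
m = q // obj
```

float // float returns float (floor division preserves float type)

float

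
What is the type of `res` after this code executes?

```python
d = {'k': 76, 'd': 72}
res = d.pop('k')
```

dict.pop() returns the value (int)

int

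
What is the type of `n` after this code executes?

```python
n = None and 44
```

'and' returns first falsy value (None)

NoneType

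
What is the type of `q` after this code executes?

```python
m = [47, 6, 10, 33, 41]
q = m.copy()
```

list.copy() returns list

list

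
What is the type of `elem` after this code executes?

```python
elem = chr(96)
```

chr() returns str (single character)

str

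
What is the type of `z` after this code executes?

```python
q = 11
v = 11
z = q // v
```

int // int returns int (11 // 11 = 1)

int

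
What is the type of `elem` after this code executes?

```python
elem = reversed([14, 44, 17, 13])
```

reversed() on a list returns a list_reverseiterator

list_reverseiterator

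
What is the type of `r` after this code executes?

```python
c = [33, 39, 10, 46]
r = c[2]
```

Indexing a list of ints returns int (c[2] = 10)

int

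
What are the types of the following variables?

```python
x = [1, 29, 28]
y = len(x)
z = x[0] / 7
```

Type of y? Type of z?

len() returns int; int / int returns float

int, float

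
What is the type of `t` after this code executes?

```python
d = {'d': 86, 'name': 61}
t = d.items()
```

dict.items() returns a dict_items view

dict_items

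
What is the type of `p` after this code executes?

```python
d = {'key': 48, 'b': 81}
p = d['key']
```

Accessing dict[str, int] with key 'key' returns int value 48

int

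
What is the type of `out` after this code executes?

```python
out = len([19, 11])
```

len() always returns int

int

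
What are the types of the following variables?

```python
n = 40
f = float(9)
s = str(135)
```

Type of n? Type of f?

n is int; f is float

int, float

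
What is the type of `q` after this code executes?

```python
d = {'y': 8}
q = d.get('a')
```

dict.get() returns None when key 'a' is not found and no default given

NoneType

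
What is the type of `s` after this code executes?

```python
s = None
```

None has type NoneType

NoneType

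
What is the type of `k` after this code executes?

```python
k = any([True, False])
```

any() returns bool

bool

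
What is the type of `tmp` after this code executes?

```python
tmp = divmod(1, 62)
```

divmod() returns a tuple (quotient, remainder)

tuple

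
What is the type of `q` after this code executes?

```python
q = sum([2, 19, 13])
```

sum() of ints returns int

int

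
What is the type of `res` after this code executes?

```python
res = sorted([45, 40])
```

sorted() always returns list

list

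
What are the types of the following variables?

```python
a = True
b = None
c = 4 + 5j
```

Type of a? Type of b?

a is bool; b is NoneType

bool, NoneType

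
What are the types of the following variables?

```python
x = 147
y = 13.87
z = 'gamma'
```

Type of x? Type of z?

x is int; z is str

int, str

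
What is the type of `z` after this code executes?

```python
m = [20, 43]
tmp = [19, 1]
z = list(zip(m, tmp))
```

list(zip(...)) returns a list of tuples

list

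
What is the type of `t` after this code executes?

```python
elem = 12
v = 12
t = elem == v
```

Equality comparison returns bool

bool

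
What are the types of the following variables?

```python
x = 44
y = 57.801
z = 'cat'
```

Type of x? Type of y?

x is int; y is float

int, float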